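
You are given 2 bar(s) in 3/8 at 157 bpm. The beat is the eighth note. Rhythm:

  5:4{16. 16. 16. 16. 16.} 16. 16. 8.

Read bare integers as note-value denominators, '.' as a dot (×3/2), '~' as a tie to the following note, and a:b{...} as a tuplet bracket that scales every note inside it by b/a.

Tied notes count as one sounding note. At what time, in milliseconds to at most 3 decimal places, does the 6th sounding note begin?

1. 0.0ms @ 0 + 229.299ms (3/5)
2. 229.299ms @ 3/5 + 229.299ms (3/5)
3. 458.599ms @ 6/5 + 229.299ms (3/5)
4. 687.898ms @ 9/5 + 229.299ms (3/5)
5. 917.197ms @ 12/5 + 229.299ms (3/5)
6. 1146.497ms @ 3 + 286.624ms (3/4)
7. 1433.121ms @ 15/4 + 286.624ms (3/4)
8. 1719.745ms @ 9/2 + 573.248ms (3/2)

note 6 onset = 3b = 1146.497ms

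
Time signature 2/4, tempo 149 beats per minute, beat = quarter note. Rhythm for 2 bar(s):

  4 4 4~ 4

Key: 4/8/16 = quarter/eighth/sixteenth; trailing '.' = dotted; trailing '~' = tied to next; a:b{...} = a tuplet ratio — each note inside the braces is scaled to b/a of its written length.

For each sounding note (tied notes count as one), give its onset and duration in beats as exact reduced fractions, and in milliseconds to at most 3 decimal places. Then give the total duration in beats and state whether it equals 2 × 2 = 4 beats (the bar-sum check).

1) 0.0ms=0b +402.685ms=1b
2) 402.685ms=1b +402.685ms=1b
3) 805.369ms=2b +805.369ms=2b
Σ=4b of 4 (149bpm 2/4) — PASS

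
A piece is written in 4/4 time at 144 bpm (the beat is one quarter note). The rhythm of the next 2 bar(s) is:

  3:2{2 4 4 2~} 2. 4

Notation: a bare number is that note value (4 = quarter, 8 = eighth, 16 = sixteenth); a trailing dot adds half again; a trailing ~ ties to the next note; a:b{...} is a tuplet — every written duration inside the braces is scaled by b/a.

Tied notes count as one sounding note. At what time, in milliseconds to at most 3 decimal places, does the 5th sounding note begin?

note 5 onset = 7b = 2916.667ms

1. 0.0ms @ 0 + 555.556ms (4/3)
2. 555.556ms @ 4/3 + 277.778ms (2/3)
3. 833.333ms @ 2 + 277.778ms (2/3)
4. 1111.111ms @ 8/3 + 1805.556ms (13/3)
5. 2916.667ms @ 7 + 416.667ms (1)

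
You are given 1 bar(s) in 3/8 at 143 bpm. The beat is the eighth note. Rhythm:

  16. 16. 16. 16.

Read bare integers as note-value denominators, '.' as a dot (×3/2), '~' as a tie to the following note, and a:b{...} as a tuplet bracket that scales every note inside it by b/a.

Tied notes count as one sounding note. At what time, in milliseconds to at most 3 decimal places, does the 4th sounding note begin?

note 4 onset = 9/4b = 944.056ms

1. 0.0ms @ 0 + 314.685ms (3/4)
2. 314.685ms @ 3/4 + 314.685ms (3/4)
3. 629.371ms @ 3/2 + 314.685ms (3/4)
4. 944.056ms @ 9/4 + 314.685ms (3/4)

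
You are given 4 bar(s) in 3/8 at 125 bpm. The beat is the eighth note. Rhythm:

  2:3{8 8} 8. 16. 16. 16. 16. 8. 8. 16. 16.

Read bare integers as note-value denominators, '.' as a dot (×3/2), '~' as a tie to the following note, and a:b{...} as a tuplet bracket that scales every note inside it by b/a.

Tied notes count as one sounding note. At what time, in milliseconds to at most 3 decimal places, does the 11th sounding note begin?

1. 0.0ms @ 0 + 720.0ms (3/2)
2. 720.0ms @ 3/2 + 720.0ms (3/2)
3. 1440.0ms @ 3 + 720.0ms (3/2)
4. 2160.0ms @ 9/2 + 360.0ms (3/4)
5. 2520.0ms @ 21/4 + 360.0ms (3/4)
6. 2880.0ms @ 6 + 360.0ms (3/4)
7. 3240.0ms @ 27/4 + 360.0ms (3/4)
8. 3600.0ms @ 15/2 + 720.0ms (3/2)
9. 4320.0ms @ 9 + 720.0ms (3/2)
10. 5040.0ms @ 21/2 + 360.0ms (3/4)
11. 5400.0ms @ 45/4 + 360.0ms (3/4)

note 11 onset = 45/4b = 5400.0ms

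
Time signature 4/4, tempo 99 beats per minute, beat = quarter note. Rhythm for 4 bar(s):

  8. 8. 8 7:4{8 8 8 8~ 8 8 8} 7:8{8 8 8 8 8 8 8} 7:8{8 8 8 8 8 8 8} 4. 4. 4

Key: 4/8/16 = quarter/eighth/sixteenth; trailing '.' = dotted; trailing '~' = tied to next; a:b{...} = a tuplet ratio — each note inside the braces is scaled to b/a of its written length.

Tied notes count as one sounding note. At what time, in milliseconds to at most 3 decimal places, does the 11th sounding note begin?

1. 0.0ms @ 0 + 454.545ms (3/4)
2. 454.545ms @ 3/4 + 454.545ms (3/4)
3. 909.091ms @ 3/2 + 303.03ms (1/2)
4. 1212.121ms @ 2 + 173.16ms (2/7)
5. 1385.281ms @ 16/7 + 173.16ms (2/7)
6. 1558.442ms @ 18/7 + 173.16ms (2/7)
7. 1731.602ms @ 20/7 + 346.32ms (4/7)
8. 2077.922ms @ 24/7 + 173.16ms (2/7)
9. 2251.082ms @ 26/7 + 173.16ms (2/7)
10. 2424.242ms @ 4 + 346.32ms (4/7)
11. 2770.563ms @ 32/7 + 346.32ms (4/7)
12. 3116.883ms @ 36/7 + 346.32ms (4/7)
13. 3463.203ms @ 40/7 + 346.32ms (4/7)
14. 3809.524ms @ 44/7 + 346.32ms (4/7)
15. 4155.844ms @ 48/7 + 346.32ms (4/7)
16. 4502.165ms @ 52/7 + 346.32ms (4/7)
17. 4848.485ms @ 8 + 346.32ms (4/7)
18. 5194.805ms @ 60/7 + 346.32ms (4/7)
19. 5541.126ms @ 64/7 + 346.32ms (4/7)
20. 5887.446ms @ 68/7 + 346.32ms (4/7)
21. 6233.766ms @ 72/7 + 346.32ms (4/7)
22. 6580.087ms @ 76/7 + 346.32ms (4/7)
23. 6926.407ms @ 80/7 + 346.32ms (4/7)
24. 7272.727ms @ 12 + 909.091ms (3/2)
25. 8181.818ms @ 27/2 + 909.091ms (3/2)
26. 9090.909ms @ 15 + 606.061ms (1)

note 11 onset = 32/7b = 2770.563ms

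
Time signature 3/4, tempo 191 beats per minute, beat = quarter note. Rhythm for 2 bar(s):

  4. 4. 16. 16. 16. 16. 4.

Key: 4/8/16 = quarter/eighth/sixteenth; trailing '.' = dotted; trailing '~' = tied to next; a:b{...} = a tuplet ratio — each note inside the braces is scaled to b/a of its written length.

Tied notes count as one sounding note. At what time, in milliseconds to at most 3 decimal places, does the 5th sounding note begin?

note 5 onset = 15/4b = 1178.01ms

1. 0.0ms @ 0 + 471.204ms (3/2)
2. 471.204ms @ 3/2 + 471.204ms (3/2)
3. 942.408ms @ 3 + 117.801ms (3/8)
4. 1060.209ms @ 27/8 + 117.801ms (3/8)
5. 1178.01ms @ 15/4 + 117.801ms (3/8)
6. 1295.812ms @ 33/8 + 117.801ms (3/8)
7. 1413.613ms @ 9/2 + 471.204ms (3/2)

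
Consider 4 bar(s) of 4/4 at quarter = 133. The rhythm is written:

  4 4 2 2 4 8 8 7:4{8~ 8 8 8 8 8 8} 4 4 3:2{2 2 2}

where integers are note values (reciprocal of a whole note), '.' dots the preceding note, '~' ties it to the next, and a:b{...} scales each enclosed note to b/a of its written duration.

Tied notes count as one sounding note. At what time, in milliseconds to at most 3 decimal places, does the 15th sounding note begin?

1. 0.0ms @ 0 + 451.128ms (1)
2. 451.128ms @ 1 + 451.128ms (1)
3. 902.256ms @ 2 + 902.256ms (2)
4. 1804.511ms @ 4 + 902.256ms (2)
5. 2706.767ms @ 6 + 451.128ms (1)
6. 3157.895ms @ 7 + 225.564ms (1/2)
7. 3383.459ms @ 15/2 + 225.564ms (1/2)
8. 3609.023ms @ 8 + 257.787ms (4/7)
9. 3866.81ms @ 60/7 + 128.894ms (2/7)
10. 3995.704ms @ 62/7 + 128.894ms (2/7)
11. 4124.597ms @ 64/7 + 128.894ms (2/7)
12. 4253.491ms @ 66/7 + 128.894ms (2/7)
13. 4382.385ms @ 68/7 + 128.894ms (2/7)
14. 4511.278ms @ 10 + 451.128ms (1)
15. 4962.406ms @ 11 + 451.128ms (1)
16. 5413.534ms @ 12 + 601.504ms (4/3)
17. 6015.038ms @ 40/3 + 601.504ms (4/3)
18. 6616.541ms @ 44/3 + 601.504ms (4/3)

note 15 onset = 11b = 4962.406ms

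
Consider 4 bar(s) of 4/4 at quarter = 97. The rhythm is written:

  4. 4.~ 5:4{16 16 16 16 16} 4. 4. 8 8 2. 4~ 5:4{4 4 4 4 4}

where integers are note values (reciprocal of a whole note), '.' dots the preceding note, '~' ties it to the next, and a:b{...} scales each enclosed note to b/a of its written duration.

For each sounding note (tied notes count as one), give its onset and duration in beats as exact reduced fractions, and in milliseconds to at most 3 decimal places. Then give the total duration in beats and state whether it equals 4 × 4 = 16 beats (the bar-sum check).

1) 0.0ms=0b +927.835ms=3/2b
2) 927.835ms=3/2b +1051.546ms=17/10b
3) 1979.381ms=16/5b +123.711ms=1/5b
4) 2103.093ms=17/5b +123.711ms=1/5b
5) 2226.804ms=18/5b +123.711ms=1/5b
6) 2350.515ms=19/5b +123.711ms=1/5b
7) 2474.227ms=4b +927.835ms=3/2b
8) 3402.062ms=11/2b +927.835ms=3/2b
9) 4329.897ms=7b +309.278ms=1/2b
10) 4639.175ms=15/2b +309.278ms=1/2b
11) 4948.454ms=8b +1855.67ms=3b
12) 6804.124ms=11b +1113.402ms=9/5b
13) 7917.526ms=64/5b +494.845ms=4/5b
14) 8412.371ms=68/5b +494.845ms=4/5b
15) 8907.216ms=72/5b +494.845ms=4/5b
16) 9402.062ms=76/5b +494.845ms=4/5b
Σ=16b of 16 (97bpm 4/4) — PASS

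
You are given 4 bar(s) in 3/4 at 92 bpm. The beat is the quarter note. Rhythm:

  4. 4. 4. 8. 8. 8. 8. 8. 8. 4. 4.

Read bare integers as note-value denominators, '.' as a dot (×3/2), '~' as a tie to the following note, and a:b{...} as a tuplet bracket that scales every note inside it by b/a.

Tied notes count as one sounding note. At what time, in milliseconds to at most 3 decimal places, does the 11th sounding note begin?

1. 0.0ms @ 0 + 978.261ms (3/2)
2. 978.261ms @ 3/2 + 978.261ms (3/2)
3. 1956.522ms @ 3 + 978.261ms (3/2)
4. 2934.783ms @ 9/2 + 489.13ms (3/4)
5. 3423.913ms @ 21/4 + 489.13ms (3/4)
6. 3913.043ms @ 6 + 489.13ms (3/4)
7. 4402.174ms @ 27/4 + 489.13ms (3/4)
8. 4891.304ms @ 15/2 + 489.13ms (3/4)
9. 5380.435ms @ 33/4 + 489.13ms (3/4)
10. 5869.565ms @ 9 + 978.261ms (3/2)
11. 6847.826ms @ 21/2 + 978.261ms (3/2)

note 11 onset = 21/2b = 6847.826ms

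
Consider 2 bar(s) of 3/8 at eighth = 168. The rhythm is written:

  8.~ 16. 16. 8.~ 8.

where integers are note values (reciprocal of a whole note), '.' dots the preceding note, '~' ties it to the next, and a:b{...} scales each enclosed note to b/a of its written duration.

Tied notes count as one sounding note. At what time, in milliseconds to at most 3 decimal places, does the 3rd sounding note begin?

note 3 onset = 3b = 1071.429ms

1. 0.0ms @ 0 + 803.571ms (9/4)
2. 803.571ms @ 9/4 + 267.857ms (3/4)
3. 1071.429ms @ 3 + 1071.429ms (3)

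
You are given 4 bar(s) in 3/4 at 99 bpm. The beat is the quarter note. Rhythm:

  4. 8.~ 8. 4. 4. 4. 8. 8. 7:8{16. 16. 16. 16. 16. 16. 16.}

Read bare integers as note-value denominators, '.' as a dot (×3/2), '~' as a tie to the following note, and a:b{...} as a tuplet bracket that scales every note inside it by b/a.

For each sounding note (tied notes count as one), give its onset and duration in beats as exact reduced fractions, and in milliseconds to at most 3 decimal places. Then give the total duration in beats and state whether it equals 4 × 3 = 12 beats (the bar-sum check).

1) 0.0ms=0b +909.091ms=3/2b
2) 909.091ms=3/2b +909.091ms=3/2b
3) 1818.182ms=3b +909.091ms=3/2b
4) 2727.273ms=9/2b +909.091ms=3/2b
5) 3636.364ms=6b +909.091ms=3/2b
6) 4545.455ms=15/2b +454.545ms=3/4b
7) 5000.0ms=33/4b +454.545ms=3/4b
8) 5454.545ms=9b +259.74ms=3/7b
9) 5714.286ms=66/7b +259.74ms=3/7b
10) 5974.026ms=69/7b +259.74ms=3/7b
11) 6233.766ms=72/7b +259.74ms=3/7b
12) 6493.506ms=75/7b +259.74ms=3/7b
13) 6753.247ms=78/7b +259.74ms=3/7b
14) 7012.987ms=81/7b +259.74ms=3/7b
Σ=12b of 12 (99bpm 3/4) — PASS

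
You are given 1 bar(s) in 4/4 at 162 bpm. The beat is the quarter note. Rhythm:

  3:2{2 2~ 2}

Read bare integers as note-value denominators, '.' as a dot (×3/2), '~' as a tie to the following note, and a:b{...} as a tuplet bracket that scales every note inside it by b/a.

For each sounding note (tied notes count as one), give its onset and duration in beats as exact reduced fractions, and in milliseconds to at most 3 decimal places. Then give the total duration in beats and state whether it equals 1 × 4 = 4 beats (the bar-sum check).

1) 0.0ms=0b +493.827ms=4/3b
2) 493.827ms=4/3b +987.654ms=8/3b
Σ=4b of 4 (162bpm 4/4) — PASS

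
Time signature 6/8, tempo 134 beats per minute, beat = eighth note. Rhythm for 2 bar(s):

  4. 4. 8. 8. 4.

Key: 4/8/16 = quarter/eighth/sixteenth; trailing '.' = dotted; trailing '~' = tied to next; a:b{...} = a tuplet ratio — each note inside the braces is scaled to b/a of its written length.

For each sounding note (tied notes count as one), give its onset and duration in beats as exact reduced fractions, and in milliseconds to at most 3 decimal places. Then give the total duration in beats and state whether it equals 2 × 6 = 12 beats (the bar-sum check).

1) 0.0ms=0b +1343.284ms=3b
2) 1343.284ms=3b +1343.284ms=3b
3) 2686.567ms=6b +671.642ms=3/2b
4) 3358.209ms=15/2b +671.642ms=3/2b
5) 4029.851ms=9b +1343.284ms=3b
Σ=12b of 12 (134bpm 6/8) — PASS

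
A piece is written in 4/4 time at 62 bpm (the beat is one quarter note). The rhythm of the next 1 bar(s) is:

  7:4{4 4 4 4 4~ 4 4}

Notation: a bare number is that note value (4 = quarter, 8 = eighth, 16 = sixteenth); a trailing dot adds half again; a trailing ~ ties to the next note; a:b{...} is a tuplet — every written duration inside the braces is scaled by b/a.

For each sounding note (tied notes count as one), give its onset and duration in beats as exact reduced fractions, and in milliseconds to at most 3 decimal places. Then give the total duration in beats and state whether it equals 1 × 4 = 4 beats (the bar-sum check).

1) 0.0ms=0b +552.995ms=4/7b
2) 552.995ms=4/7b +552.995ms=4/7b
3) 1105.991ms=8/7b +552.995ms=4/7b
4) 1658.986ms=12/7b +552.995ms=4/7b
5) 2211.982ms=16/7b +1105.991ms=8/7b
6) 3317.972ms=24/7b +552.995ms=4/7b
Σ=4b of 4 (62bpm 4/4) — PASS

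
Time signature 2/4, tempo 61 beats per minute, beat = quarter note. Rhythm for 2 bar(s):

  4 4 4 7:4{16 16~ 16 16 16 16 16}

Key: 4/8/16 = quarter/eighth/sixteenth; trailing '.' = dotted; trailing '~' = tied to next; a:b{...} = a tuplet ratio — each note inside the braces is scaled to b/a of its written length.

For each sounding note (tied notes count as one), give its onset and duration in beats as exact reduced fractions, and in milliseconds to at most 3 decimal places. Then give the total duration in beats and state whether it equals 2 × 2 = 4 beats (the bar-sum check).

1) 0.0ms=0b +983.607ms=1b
2) 983.607ms=1b +983.607ms=1b
3) 1967.213ms=2b +983.607ms=1b
4) 2950.82ms=3b +140.515ms=1/7b
5) 3091.335ms=22/7b +281.03ms=2/7b
6) 3372.365ms=24/7b +140.515ms=1/7b
7) 3512.881ms=25/7b +140.515ms=1/7b
8) 3653.396ms=26/7b +140.515ms=1/7b
9) 3793.911ms=27/7b +140.515ms=1/7b
Σ=4b of 4 (61bpm 2/4) — PASS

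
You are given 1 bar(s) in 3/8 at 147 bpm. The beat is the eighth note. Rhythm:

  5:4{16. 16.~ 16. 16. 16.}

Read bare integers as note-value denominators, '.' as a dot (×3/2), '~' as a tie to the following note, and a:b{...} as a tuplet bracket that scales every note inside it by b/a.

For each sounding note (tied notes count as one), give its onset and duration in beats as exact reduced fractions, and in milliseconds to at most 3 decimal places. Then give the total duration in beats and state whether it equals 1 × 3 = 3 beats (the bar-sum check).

1) 0.0ms=0b +244.898ms=3/5b
2) 244.898ms=3/5b +489.796ms=6/5b
3) 734.694ms=9/5b +244.898ms=3/5b
4) 979.592ms=12/5b +244.898ms=3/5b
Σ=3b of 3 (147bpm 3/8) — PASS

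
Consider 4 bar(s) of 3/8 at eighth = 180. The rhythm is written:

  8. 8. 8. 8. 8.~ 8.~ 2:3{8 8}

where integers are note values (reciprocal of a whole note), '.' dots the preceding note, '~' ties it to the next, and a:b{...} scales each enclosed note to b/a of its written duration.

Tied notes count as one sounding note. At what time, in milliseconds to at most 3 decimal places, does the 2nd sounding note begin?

1. 0.0ms @ 0 + 500.0ms (3/2)
2. 500.0ms @ 3/2 + 500.0ms (3/2)
3. 1000.0ms @ 3 + 500.0ms (3/2)
4. 1500.0ms @ 9/2 + 500.0ms (3/2)
5. 2000.0ms @ 6 + 1500.0ms (9/2)
6. 3500.0ms @ 21/2 + 500.0ms (3/2)

note 2 onset = 3/2b = 500.0ms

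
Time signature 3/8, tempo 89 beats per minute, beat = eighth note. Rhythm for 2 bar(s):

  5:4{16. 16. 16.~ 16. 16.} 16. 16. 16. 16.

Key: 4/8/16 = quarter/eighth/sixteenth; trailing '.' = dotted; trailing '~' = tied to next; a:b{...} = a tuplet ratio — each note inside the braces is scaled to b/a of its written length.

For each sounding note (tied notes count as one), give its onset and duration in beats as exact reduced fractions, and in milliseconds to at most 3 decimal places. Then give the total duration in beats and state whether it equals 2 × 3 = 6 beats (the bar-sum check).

1) 0.0ms=0b +404.494ms=3/5b
2) 404.494ms=3/5b +404.494ms=3/5b
3) 808.989ms=6/5b +808.989ms=6/5b
4) 1617.978ms=12/5b +404.494ms=3/5b
5) 2022.472ms=3b +505.618ms=3/4b
6) 2528.09ms=15/4b +505.618ms=3/4b
7) 3033.708ms=9/2b +505.618ms=3/4b
8) 3539.326ms=21/4b +505.618ms=3/4b
Σ=6b of 6 (89bpm 3/8) — PASS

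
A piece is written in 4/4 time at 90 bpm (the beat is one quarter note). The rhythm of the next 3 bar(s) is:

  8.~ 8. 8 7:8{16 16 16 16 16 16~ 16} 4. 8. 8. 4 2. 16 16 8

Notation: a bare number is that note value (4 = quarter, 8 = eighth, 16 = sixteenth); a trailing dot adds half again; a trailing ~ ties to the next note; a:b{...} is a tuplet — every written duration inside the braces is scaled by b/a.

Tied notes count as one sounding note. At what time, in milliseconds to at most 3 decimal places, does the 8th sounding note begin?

note 8 onset = 24/7b = 2285.714ms

1. 0.0ms @ 0 + 1000.0ms (3/2)
2. 1000.0ms @ 3/2 + 333.333ms (1/2)
3. 1333.333ms @ 2 + 190.476ms (2/7)
4. 1523.81ms @ 16/7 + 190.476ms (2/7)
5. 1714.286ms @ 18/7 + 190.476ms (2/7)
6. 1904.762ms @ 20/7 + 190.476ms (2/7)
7. 2095.238ms @ 22/7 + 190.476ms (2/7)
8. 2285.714ms @ 24/7 + 380.952ms (4/7)
9. 2666.667ms @ 4 + 1000.0ms (3/2)
10. 3666.667ms @ 11/2 + 500.0ms (3/4)
11. 4166.667ms @ 25/4 + 500.0ms (3/4)
12. 4666.667ms @ 7 + 666.667ms (1)
13. 5333.333ms @ 8 + 2000.0ms (3)
14. 7333.333ms @ 11 + 166.667ms (1/4)
15. 7500.0ms @ 45/4 + 166.667ms (1/4)
16. 7666.667ms @ 23/2 + 333.333ms (1/2)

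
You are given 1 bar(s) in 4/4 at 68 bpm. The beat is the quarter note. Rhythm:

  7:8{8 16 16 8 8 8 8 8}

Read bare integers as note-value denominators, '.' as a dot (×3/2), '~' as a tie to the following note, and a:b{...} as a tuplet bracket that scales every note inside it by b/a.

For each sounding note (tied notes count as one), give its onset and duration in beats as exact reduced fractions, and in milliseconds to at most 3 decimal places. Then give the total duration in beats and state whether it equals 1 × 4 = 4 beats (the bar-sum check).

1) 0.0ms=0b +504.202ms=4/7b
2) 504.202ms=4/7b +252.101ms=2/7b
3) 756.303ms=6/7b +252.101ms=2/7b
4) 1008.403ms=8/7b +504.202ms=4/7b
5) 1512.605ms=12/7b +504.202ms=4/7b
6) 2016.807ms=16/7b +504.202ms=4/7b
7) 2521.008ms=20/7b +504.202ms=4/7b
8) 3025.21ms=24/7b +504.202ms=4/7b
Σ=4b of 4 (68bpm 4/4) — PASS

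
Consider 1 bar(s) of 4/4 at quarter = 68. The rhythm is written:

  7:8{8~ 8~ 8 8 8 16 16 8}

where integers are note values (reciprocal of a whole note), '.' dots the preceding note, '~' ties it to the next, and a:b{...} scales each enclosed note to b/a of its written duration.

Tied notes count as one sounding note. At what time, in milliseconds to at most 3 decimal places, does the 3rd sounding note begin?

note 3 onset = 16/7b = 2016.807ms

1. 0.0ms @ 0 + 1512.605ms (12/7)
2. 1512.605ms @ 12/7 + 504.202ms (4/7)
3. 2016.807ms @ 16/7 + 504.202ms (4/7)
4. 2521.008ms @ 20/7 + 252.101ms (2/7)
5. 2773.109ms @ 22/7 + 252.101ms (2/7)
6. 3025.21ms @ 24/7 + 504.202ms (4/7)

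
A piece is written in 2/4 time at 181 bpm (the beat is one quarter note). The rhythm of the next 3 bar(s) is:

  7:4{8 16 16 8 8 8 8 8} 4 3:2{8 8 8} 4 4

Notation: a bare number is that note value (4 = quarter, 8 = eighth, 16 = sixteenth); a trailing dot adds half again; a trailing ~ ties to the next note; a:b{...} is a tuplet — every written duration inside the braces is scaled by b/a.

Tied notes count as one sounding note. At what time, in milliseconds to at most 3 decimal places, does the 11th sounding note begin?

note 11 onset = 10/3b = 1104.972ms

1. 0.0ms @ 0 + 94.712ms (2/7)
2. 94.712ms @ 2/7 + 47.356ms (1/7)
3. 142.068ms @ 3/7 + 47.356ms (1/7)
4. 189.424ms @ 4/7 + 94.712ms (2/7)
5. 284.136ms @ 6/7 + 94.712ms (2/7)
6. 378.848ms @ 8/7 + 94.712ms (2/7)
7. 473.56ms @ 10/7 + 94.712ms (2/7)
8. 568.272ms @ 12/7 + 94.712ms (2/7)
9. 662.983ms @ 2 + 331.492ms (1)
10. 994.475ms @ 3 + 110.497ms (1/3)
11. 1104.972ms @ 10/3 + 110.497ms (1/3)
12. 1215.47ms @ 11/3 + 110.497ms (1/3)
13. 1325.967ms @ 4 + 331.492ms (1)
14. 1657.459ms @ 5 + 331.492ms (1)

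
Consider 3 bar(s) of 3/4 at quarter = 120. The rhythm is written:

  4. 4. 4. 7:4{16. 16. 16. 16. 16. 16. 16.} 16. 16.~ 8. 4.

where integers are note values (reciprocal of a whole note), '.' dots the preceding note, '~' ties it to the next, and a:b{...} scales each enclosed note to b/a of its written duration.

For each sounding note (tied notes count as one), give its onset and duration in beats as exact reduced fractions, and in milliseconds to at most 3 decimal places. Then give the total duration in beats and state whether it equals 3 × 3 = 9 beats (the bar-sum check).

1) 0.0ms=0b +750.0ms=3/2b
2) 750.0ms=3/2b +750.0ms=3/2b
3) 1500.0ms=3b +750.0ms=3/2b
4) 2250.0ms=9/2b +107.143ms=3/14b
5) 2357.143ms=33/7b +107.143ms=3/14b
6) 2464.286ms=69/14b +107.143ms=3/14b
7) 2571.429ms=36/7b +107.143ms=3/14b
8) 2678.571ms=75/14b +107.143ms=3/14b
9) 2785.714ms=39/7b +107.143ms=3/14b
10) 2892.857ms=81/14b +107.143ms=3/14b
11) 3000.0ms=6b +187.5ms=3/8b
12) 3187.5ms=51/8b +562.5ms=9/8b
13) 3750.0ms=15/2b +750.0ms=3/2b
Σ=9b of 9 (120bpm 3/4) — PASS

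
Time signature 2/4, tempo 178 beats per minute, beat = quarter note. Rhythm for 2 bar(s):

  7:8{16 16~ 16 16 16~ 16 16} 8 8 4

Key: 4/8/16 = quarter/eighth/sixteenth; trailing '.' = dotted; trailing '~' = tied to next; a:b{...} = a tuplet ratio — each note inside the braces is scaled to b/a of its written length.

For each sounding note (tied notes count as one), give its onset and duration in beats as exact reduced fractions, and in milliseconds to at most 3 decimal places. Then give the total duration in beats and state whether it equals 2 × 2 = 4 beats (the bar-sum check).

1) 0.0ms=0b +96.308ms=2/7b
2) 96.308ms=2/7b +192.616ms=4/7b
3) 288.925ms=6/7b +96.308ms=2/7b
4) 385.233ms=8/7b +192.616ms=4/7b
5) 577.849ms=12/7b +96.308ms=2/7b
6) 674.157ms=2b +168.539ms=1/2b
7) 842.697ms=5/2b +168.539ms=1/2b
8) 1011.236ms=3b +337.079ms=1b
Σ=4b of 4 (178bpm 2/4) — PASS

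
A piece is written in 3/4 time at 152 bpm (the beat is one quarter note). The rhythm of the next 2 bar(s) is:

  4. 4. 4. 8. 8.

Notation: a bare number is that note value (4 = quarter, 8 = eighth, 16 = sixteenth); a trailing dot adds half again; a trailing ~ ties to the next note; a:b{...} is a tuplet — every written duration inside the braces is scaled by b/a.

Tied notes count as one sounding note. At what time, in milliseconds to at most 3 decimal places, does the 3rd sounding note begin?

note 3 onset = 3b = 1184.211ms

1. 0.0ms @ 0 + 592.105ms (3/2)
2. 592.105ms @ 3/2 + 592.105ms (3/2)
3. 1184.211ms @ 3 + 592.105ms (3/2)
4. 1776.316ms @ 9/2 + 296.053ms (3/4)
5. 2072.368ms @ 21/4 + 296.053ms (3/4)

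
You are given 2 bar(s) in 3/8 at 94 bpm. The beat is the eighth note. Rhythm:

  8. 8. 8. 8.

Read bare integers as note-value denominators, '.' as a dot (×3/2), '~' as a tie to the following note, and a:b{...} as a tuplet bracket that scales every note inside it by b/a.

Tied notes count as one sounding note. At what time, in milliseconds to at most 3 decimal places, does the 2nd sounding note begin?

1. 0.0ms @ 0 + 957.447ms (3/2)
2. 957.447ms @ 3/2 + 957.447ms (3/2)
3. 1914.894ms @ 3 + 957.447ms (3/2)
4. 2872.34ms @ 9/2 + 957.447ms (3/2)

note 2 onset = 3/2b = 957.447ms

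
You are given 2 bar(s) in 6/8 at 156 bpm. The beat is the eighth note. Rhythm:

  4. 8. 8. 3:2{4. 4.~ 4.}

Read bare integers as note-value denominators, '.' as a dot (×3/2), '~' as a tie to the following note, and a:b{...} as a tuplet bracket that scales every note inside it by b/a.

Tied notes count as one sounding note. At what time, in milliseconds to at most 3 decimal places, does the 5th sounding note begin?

1. 0.0ms @ 0 + 1153.846ms (3)
2. 1153.846ms @ 3 + 576.923ms (3/2)
3. 1730.769ms @ 9/2 + 576.923ms (3/2)
4. 2307.692ms @ 6 + 769.231ms (2)
5. 3076.923ms @ 8 + 1538.462ms (4)

note 5 onset = 8b = 3076.923ms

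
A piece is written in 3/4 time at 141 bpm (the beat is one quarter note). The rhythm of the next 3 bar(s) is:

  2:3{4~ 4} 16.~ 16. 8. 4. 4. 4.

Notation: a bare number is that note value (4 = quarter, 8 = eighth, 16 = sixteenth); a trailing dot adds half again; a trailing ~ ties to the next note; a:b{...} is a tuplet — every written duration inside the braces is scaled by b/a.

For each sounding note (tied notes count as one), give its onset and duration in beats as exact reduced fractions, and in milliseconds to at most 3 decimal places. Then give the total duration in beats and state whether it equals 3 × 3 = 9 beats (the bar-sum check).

1) 0.0ms=0b +1276.596ms=3b
2) 1276.596ms=3b +319.149ms=3/4b
3) 1595.745ms=15/4b +319.149ms=3/4b
4) 1914.894ms=9/2b +638.298ms=3/2b
5) 2553.191ms=6b +638.298ms=3/2b
6) 3191.489ms=15/2b +638.298ms=3/2b
Σ=9b of 9 (141bpm 3/4) — PASS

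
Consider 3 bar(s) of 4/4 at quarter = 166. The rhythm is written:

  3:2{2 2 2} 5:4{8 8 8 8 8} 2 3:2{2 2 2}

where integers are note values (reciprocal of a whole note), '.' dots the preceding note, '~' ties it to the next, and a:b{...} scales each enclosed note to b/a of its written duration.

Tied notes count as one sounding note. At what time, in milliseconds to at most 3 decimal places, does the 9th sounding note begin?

note 9 onset = 6b = 2168.675ms

1. 0.0ms @ 0 + 481.928ms (4/3)
2. 481.928ms @ 4/3 + 481.928ms (4/3)
3. 963.855ms @ 8/3 + 481.928ms (4/3)
4. 1445.783ms @ 4 + 144.578ms (2/5)
5. 1590.361ms @ 22/5 + 144.578ms (2/5)
6. 1734.94ms @ 24/5 + 144.578ms (2/5)
7. 1879.518ms @ 26/5 + 144.578ms (2/5)
8. 2024.096ms @ 28/5 + 144.578ms (2/5)
9. 2168.675ms @ 6 + 722.892ms (2)
10. 2891.566ms @ 8 + 481.928ms (4/3)
11. 3373.494ms @ 28/3 + 481.928ms (4/3)
12. 3855.422ms @ 32/3 + 481.928ms (4/3)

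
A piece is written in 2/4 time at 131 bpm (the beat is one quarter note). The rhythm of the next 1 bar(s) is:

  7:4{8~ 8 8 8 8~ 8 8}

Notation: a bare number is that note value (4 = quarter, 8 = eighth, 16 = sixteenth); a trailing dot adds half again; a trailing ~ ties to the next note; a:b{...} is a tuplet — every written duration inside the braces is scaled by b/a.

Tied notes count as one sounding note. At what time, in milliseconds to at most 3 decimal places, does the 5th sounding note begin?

1. 0.0ms @ 0 + 261.723ms (4/7)
2. 261.723ms @ 4/7 + 130.862ms (2/7)
3. 392.585ms @ 6/7 + 130.862ms (2/7)
4. 523.446ms @ 8/7 + 261.723ms (4/7)
5. 785.169ms @ 12/7 + 130.862ms (2/7)

note 5 onset = 12/7b = 785.169ms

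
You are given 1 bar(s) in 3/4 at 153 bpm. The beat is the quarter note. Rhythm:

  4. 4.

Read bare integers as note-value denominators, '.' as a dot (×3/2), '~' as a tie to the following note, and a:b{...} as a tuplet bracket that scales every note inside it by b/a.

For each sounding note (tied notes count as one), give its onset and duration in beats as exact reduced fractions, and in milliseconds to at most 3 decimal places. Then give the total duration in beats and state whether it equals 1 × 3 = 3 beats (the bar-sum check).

1) 0.0ms=0b +588.235ms=3/2b
2) 588.235ms=3/2b +588.235ms=3/2b
Σ=3b of 3 (153bpm 3/4) — PASS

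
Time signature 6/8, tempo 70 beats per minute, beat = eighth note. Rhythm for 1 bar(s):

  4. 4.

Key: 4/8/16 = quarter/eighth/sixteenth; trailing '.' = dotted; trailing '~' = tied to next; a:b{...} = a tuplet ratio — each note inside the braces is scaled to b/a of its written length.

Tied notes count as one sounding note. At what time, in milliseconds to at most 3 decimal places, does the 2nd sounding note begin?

note 2 onset = 3b = 2571.429ms

1. 0.0ms @ 0 + 2571.429ms (3)
2. 2571.429ms @ 3 + 2571.429ms (3)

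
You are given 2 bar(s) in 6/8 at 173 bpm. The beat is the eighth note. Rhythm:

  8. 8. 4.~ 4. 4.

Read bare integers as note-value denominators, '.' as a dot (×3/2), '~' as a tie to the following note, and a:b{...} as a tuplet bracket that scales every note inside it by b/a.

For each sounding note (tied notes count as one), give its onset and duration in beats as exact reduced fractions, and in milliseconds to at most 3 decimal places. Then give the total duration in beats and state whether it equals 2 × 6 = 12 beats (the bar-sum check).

1) 0.0ms=0b +520.231ms=3/2b
2) 520.231ms=3/2b +520.231ms=3/2b
3) 1040.462ms=3b +2080.925ms=6b
4) 3121.387ms=9b +1040.462ms=3b
Σ=12b of 12 (173bpm 6/8) — PASS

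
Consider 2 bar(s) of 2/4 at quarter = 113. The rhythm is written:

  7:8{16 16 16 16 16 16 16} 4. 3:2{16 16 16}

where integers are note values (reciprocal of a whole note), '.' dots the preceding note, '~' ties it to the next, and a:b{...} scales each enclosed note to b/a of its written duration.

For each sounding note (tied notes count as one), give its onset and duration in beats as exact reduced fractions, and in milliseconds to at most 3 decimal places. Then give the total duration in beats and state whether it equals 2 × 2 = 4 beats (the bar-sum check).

1) 0.0ms=0b +151.707ms=2/7b
2) 151.707ms=2/7b +151.707ms=2/7b
3) 303.413ms=4/7b +151.707ms=2/7b
4) 455.12ms=6/7b +151.707ms=2/7b
5) 606.827ms=8/7b +151.707ms=2/7b
6) 758.534ms=10/7b +151.707ms=2/7b
7) 910.24ms=12/7b +151.707ms=2/7b
8) 1061.947ms=2b +796.46ms=3/2b
9) 1858.407ms=7/2b +88.496ms=1/6b
10) 1946.903ms=11/3b +88.496ms=1/6b
11) 2035.398ms=23/6b +88.496ms=1/6b
Σ=4b of 4 (113bpm 2/4) — PASS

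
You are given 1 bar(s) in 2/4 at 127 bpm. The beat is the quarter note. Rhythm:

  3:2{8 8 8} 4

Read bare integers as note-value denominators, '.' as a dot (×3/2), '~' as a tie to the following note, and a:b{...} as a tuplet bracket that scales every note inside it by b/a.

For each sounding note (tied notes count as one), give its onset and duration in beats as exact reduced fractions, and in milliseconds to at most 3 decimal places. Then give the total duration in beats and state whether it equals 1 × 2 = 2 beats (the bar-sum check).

1) 0.0ms=0b +157.48ms=1/3b
2) 157.48ms=1/3b +157.48ms=1/3b
3) 314.961ms=2/3b +157.48ms=1/3b
4) 472.441ms=1b +472.441ms=1b
Σ=2b of 2 (127bpm 2/4) — PASS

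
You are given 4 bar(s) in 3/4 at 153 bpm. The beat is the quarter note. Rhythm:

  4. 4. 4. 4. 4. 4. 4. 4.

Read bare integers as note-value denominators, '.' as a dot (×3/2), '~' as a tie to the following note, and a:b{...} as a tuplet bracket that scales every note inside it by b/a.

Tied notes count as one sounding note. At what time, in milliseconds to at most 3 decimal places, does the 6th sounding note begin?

1. 0.0ms @ 0 + 588.235ms (3/2)
2. 588.235ms @ 3/2 + 588.235ms (3/2)
3. 1176.471ms @ 3 + 588.235ms (3/2)
4. 1764.706ms @ 9/2 + 588.235ms (3/2)
5. 2352.941ms @ 6 + 588.235ms (3/2)
6. 2941.176ms @ 15/2 + 588.235ms (3/2)
7. 3529.412ms @ 9 + 588.235ms (3/2)
8. 4117.647ms @ 21/2 + 588.235ms (3/2)

note 6 onset = 15/2b = 2941.176ms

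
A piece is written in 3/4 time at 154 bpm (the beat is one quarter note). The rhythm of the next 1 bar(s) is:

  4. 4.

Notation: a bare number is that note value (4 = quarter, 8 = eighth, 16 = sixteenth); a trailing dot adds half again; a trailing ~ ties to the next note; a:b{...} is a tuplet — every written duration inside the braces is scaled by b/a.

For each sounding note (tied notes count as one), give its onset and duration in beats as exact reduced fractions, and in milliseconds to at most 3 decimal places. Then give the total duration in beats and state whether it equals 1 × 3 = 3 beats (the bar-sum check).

1) 0.0ms=0b +584.416ms=3/2b
2) 584.416ms=3/2b +584.416ms=3/2b
Σ=3b of 3 (154bpm 3/4) — PASS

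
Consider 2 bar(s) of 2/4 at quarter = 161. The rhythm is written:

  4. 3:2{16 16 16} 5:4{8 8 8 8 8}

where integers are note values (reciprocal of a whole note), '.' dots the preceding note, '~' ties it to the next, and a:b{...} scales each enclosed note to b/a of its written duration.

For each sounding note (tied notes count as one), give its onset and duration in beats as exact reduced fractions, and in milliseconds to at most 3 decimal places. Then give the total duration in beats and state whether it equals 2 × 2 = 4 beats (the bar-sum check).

1) 0.0ms=0b +559.006ms=3/2b
2) 559.006ms=3/2b +62.112ms=1/6b
3) 621.118ms=5/3b +62.112ms=1/6b
4) 683.23ms=11/6b +62.112ms=1/6b
5) 745.342ms=2b +149.068ms=2/5b
6) 894.41ms=12/5b +149.068ms=2/5b
7) 1043.478ms=14/5b +149.068ms=2/5b
8) 1192.547ms=16/5b +149.068ms=2/5b
9) 1341.615ms=18/5b +149.068ms=2/5b
Σ=4b of 4 (161bpm 2/4) — PASS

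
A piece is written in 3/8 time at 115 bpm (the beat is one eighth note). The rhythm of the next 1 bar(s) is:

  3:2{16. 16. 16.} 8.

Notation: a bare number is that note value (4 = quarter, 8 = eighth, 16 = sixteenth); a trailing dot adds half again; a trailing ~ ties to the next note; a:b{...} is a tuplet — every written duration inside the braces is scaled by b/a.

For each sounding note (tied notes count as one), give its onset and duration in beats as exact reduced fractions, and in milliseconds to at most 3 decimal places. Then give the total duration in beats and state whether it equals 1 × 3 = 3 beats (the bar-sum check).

1) 0.0ms=0b +260.87ms=1/2b
2) 260.87ms=1/2b +260.87ms=1/2b
3) 521.739ms=1b +260.87ms=1/2b
4) 782.609ms=3/2b +782.609ms=3/2b
Σ=3b of 3 (115bpm 3/8) — PASS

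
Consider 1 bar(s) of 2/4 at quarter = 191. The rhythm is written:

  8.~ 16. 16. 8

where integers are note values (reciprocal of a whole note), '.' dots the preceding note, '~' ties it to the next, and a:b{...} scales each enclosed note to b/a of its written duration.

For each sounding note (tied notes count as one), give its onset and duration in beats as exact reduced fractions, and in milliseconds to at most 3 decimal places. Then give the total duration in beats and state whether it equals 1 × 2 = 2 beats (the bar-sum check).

1) 0.0ms=0b +353.403ms=9/8b
2) 353.403ms=9/8b +117.801ms=3/8b
3) 471.204ms=3/2b +157.068ms=1/2b
Σ=2b of 2 (191bpm 2/4) — PASS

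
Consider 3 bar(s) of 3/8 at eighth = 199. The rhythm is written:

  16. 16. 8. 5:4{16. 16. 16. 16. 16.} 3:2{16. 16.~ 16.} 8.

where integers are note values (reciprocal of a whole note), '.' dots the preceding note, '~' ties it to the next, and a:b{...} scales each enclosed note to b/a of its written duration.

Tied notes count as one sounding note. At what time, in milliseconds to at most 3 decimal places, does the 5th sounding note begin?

note 5 onset = 18/5b = 1085.427ms

1. 0.0ms @ 0 + 226.131ms (3/4)
2. 226.131ms @ 3/4 + 226.131ms (3/4)
3. 452.261ms @ 3/2 + 452.261ms (3/2)
4. 904.523ms @ 3 + 180.905ms (3/5)
5. 1085.427ms @ 18/5 + 180.905ms (3/5)
6. 1266.332ms @ 21/5 + 180.905ms (3/5)
7. 1447.236ms @ 24/5 + 180.905ms (3/5)
8. 1628.141ms @ 27/5 + 180.905ms (3/5)
9. 1809.045ms @ 6 + 150.754ms (1/2)
10. 1959.799ms @ 13/2 + 301.508ms (1)
11. 2261.307ms @ 15/2 + 452.261ms (3/2)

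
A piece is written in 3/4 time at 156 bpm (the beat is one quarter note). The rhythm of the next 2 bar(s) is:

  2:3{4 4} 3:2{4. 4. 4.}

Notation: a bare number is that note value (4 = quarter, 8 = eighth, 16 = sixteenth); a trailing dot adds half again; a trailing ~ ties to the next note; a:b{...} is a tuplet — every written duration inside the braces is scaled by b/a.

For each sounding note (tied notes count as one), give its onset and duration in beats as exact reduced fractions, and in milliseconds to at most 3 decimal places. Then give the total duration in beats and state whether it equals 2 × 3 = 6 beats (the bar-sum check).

1) 0.0ms=0b +576.923ms=3/2b
2) 576.923ms=3/2b +576.923ms=3/2b
3) 1153.846ms=3b +384.615ms=1b
4) 1538.462ms=4b +384.615ms=1b
5) 1923.077ms=5b +384.615ms=1b
Σ=6b of 6 (156bpm 3/4) — PASS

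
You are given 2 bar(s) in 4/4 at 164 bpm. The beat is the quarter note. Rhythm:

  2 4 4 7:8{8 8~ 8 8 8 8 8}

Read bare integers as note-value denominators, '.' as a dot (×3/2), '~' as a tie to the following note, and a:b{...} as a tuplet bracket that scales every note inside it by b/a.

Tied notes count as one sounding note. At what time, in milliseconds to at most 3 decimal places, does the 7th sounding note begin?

note 7 onset = 44/7b = 2299.652ms

1. 0.0ms @ 0 + 731.707ms (2)
2. 731.707ms @ 2 + 365.854ms (1)
3. 1097.561ms @ 3 + 365.854ms (1)
4. 1463.415ms @ 4 + 209.059ms (4/7)
5. 1672.474ms @ 32/7 + 418.118ms (8/7)
6. 2090.592ms @ 40/7 + 209.059ms (4/7)
7. 2299.652ms @ 44/7 + 209.059ms (4/7)
8. 2508.711ms @ 48/7 + 209.059ms (4/7)
9. 2717.77ms @ 52/7 + 209.059ms (4/7)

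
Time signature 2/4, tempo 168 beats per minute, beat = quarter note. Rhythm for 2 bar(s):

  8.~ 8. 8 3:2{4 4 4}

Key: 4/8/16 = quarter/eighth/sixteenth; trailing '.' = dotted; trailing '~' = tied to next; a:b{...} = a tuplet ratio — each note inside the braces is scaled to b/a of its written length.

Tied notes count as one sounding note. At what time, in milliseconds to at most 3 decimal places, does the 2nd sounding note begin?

note 2 onset = 3/2b = 535.714ms

1. 0.0ms @ 0 + 535.714ms (3/2)
2. 535.714ms @ 3/2 + 178.571ms (1/2)
3. 714.286ms @ 2 + 238.095ms (2/3)
4. 952.381ms @ 8/3 + 238.095ms (2/3)
5. 1190.476ms @ 10/3 + 238.095ms (2/3)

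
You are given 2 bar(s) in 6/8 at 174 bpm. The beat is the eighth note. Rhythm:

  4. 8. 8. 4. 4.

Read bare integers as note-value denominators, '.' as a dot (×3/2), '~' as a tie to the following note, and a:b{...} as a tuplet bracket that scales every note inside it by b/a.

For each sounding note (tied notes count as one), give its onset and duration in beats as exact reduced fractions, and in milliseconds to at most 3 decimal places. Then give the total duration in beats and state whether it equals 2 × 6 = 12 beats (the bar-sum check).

1) 0.0ms=0b +1034.483ms=3b
2) 1034.483ms=3b +517.241ms=3/2b
3) 1551.724ms=9/2b +517.241ms=3/2b
4) 2068.966ms=6b +1034.483ms=3b
5) 3103.448ms=9b +1034.483ms=3b
Σ=12b of 12 (174bpm 6/8) — PASS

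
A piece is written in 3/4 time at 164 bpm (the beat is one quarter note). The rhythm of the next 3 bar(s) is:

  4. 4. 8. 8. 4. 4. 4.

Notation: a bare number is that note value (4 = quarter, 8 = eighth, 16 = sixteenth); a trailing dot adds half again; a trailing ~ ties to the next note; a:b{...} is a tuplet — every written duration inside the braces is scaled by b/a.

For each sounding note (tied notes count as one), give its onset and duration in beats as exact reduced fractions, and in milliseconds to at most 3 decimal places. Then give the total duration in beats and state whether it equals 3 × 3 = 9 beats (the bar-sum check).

1) 0.0ms=0b +548.78ms=3/2b
2) 548.78ms=3/2b +548.78ms=3/2b
3) 1097.561ms=3b +274.39ms=3/4b
4) 1371.951ms=15/4b +274.39ms=3/4b
5) 1646.341ms=9/2b +548.78ms=3/2b
6) 2195.122ms=6b +548.78ms=3/2b
7) 2743.902ms=15/2b +548.78ms=3/2b
Σ=9b of 9 (164bpm 3/4) — PASS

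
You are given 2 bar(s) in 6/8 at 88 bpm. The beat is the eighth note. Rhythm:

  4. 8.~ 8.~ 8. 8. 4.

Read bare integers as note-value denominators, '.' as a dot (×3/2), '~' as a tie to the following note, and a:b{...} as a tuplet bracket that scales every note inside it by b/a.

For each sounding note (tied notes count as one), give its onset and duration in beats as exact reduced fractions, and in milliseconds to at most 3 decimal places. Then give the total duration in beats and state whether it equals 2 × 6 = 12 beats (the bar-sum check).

1) 0.0ms=0b +2045.455ms=3b
2) 2045.455ms=3b +3068.182ms=9/2b
3) 5113.636ms=15/2b +1022.727ms=3/2b
4) 6136.364ms=9b +2045.455ms=3b
Σ=12b of 12 (88bpm 6/8) — PASS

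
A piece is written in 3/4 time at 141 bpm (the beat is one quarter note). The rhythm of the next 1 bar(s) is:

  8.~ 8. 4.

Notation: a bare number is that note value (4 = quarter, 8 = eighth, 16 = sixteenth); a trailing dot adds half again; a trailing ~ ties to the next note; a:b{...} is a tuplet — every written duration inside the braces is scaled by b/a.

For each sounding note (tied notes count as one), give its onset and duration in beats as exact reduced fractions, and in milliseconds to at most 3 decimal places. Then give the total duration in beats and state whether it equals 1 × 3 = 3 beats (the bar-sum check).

1) 0.0ms=0b +638.298ms=3/2b
2) 638.298ms=3/2b +638.298ms=3/2b
Σ=3b of 3 (141bpm 3/4) — PASS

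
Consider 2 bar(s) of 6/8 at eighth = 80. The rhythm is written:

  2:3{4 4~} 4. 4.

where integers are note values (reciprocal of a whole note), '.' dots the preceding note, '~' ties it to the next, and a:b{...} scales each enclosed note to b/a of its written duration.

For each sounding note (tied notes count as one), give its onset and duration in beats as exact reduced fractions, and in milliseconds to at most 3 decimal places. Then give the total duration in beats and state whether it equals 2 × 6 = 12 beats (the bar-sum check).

1) 0.0ms=0b +2250.0ms=3b
2) 2250.0ms=3b +4500.0ms=6b
3) 6750.0ms=9b +2250.0ms=3b
Σ=12b of 12 (80bpm 6/8) — PASS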